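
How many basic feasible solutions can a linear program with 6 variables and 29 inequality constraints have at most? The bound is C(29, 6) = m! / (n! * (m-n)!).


Each vertex corresponds to some choice of n active constraints out of m, so the number of vertices is at most C(m, n) = m! / (n!(m-n)!).
m = 29, n = 6
Numerator: 29 * 28 * 27 * 26 * 25 * 24
Denominator: 6! = 720
C(29, 6) = 475020


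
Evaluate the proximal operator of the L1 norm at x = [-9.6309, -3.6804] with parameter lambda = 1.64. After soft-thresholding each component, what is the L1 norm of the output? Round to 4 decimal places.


Soft-thresholding with lambda = 1.64:
prox(-9.6309) = sign(-9.6309)*max(|-9.6309| - 1.64, 0) = -7.9909
prox(-3.6804) = sign(-3.6804)*max(|-3.6804| - 1.64, 0) = -2.0404
prox(x) = [-7.9909, -2.0404]
||prox(x)||_1 = 7.9909 + 2.0404 = 10.0313


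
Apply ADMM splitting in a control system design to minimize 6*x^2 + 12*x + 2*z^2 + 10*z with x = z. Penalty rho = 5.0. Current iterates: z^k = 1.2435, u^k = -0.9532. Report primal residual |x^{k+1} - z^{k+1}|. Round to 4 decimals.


ADMM iteration with rho = 5.0, z^k = 1.2435, u^k = -0.9532
Step 1: x-update.
Minimize 6*x^2 + 12*x + (5.0/2)*(x - 1.2435 - 0.9532)^2
FOC: (2*6 + 5.0)*x = -12 + 5.0*(1.2435 + 0.9532)
x^{k+1} = -0.0598
Step 2: z-update.
Minimize 2*z^2 + 10*z + (5.0/2)*(-0.0598 - z - 0.9532)^2
FOC: (2*2 + 5.0)*z = -10 + 5.0*(-0.0598 - 0.9532)
z^{k+1} = -1.6739
Step 3: u-update.
u^{k+1} = -0.9532 - 0.0598 + 1.6739 = 0.6609
Step 4: Primal residual = |-0.0598 + 1.6739| = 1.6141


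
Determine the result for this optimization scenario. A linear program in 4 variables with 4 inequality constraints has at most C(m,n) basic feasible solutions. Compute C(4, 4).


Each vertex corresponds to some choice of n active constraints out of m, so the number of vertices is at most C(m, n) = m! / (n!(m-n)!).
m = 4, n = 4
Numerator: 4 * 3 * 2 * 1
Denominator: 4! = 24
C(4, 4) = 1


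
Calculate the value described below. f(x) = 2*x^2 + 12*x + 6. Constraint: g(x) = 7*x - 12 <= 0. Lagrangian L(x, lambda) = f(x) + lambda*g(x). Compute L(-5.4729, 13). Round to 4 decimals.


Step 1: Evaluate f(x).
f(-5.4729) = 2*(-5.4729)^2 + 12*(-5.4729) + 6 = 0.2305
Step 2: Evaluate g(x).
g(-5.4729) = 7*-5.4729 - 12 = -50.3103
Step 3: Compute Lagrangian.
L = 0.2305 + 13*-50.3103 = -653.8034


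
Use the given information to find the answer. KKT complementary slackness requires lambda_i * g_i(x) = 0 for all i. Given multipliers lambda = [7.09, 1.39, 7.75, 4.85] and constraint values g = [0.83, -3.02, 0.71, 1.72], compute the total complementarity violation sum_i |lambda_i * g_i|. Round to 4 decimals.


KKT complementary slackness check:
lambda_1 * g_1 = 7.09 * 0.83 = 5.8847
lambda_2 * g_2 = 1.39 * -3.02 = -4.1978
lambda_3 * g_3 = 7.75 * 0.71 = 5.5025
lambda_4 * g_4 = 4.85 * 1.72 = 8.342
Total violation = 5.8847 + 4.1978 + 5.5025 + 8.342 = 23.927


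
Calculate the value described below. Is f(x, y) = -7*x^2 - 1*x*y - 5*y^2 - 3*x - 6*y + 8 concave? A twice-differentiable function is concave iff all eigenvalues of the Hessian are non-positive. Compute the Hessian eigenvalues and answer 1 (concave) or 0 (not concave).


The Hessian of f(x,y) = -7*x^2 - 1*x*y - 5*y^2 - 3*x - 6*y + 8 is:
H = [[-14, -1], [-1, -10]]
Trace = -14 - 10 = -24
Determinant = -14*-10 - (-1)^2 = 139
Discriminant = (-24)^2 - 4*139 = 20.0
Eigenvalues: lambda_1 = -14.2361, lambda_2 = -9.7639
The function is concave.

1


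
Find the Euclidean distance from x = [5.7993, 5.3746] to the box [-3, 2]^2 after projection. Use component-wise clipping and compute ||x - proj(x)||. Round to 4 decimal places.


Project each component onto [-3, 2].
clip(5.7993) = 2.0, clip(5.3746) = 2.0
Projection = [2.0, 2.0]
Squared diffs: [14.4347, 11.3879]
Distance = sqrt(25.8226) = 5.0816


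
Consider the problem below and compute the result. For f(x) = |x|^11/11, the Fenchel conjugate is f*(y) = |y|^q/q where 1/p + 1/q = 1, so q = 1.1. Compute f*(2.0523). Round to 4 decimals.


The conjugate exponent q satisfies 1/p + 1/q = 1.
p = 11, so q = 11/(11 - 1) = 1.1
|y|^q = 2.0523^1.1 = 2.2053
f*(2.0523) = 2.2053 / 1.1 = 2.0048


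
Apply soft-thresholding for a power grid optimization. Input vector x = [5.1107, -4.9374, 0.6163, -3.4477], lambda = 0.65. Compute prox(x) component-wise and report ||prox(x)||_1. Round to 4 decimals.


Soft-thresholding with lambda = 0.65:
prox(5.1107) = sign(5.1107)*max(|5.1107| - 0.65, 0) = 4.4607
prox(-4.9374) = sign(-4.9374)*max(|-4.9374| - 0.65, 0) = -4.2874
prox(0.6163) = sign(0.6163)*max(|0.6163| - 0.65, 0) = 0.0
prox(-3.4477) = sign(-3.4477)*max(|-3.4477| - 0.65, 0) = -2.7977
prox(x) = [4.4607, -4.2874, 0.0, -2.7977]
||prox(x)||_1 = 4.4607 + 4.2874 + 0.0 + 2.7977 = 11.5458


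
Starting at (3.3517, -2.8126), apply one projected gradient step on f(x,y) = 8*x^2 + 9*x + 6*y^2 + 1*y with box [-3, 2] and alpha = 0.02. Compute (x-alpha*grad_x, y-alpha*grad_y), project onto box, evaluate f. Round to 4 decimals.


Step 1: Compute gradient at (3.3517, -2.8126).
grad_x = 2*8*3.3517 + 9 = 62.6272
grad_y = 2*6*-2.8126 + 1 = -32.7512
Step 2: Gradient step.
x_raw = 3.3517 - 0.02*62.6272 = 2.0992
y_raw = -2.8126 - 0.02*-32.7512 = -2.1576
Step 3: Project onto [-3, 2].
x_proj = clip(2.0992) = 2.0
y_proj = clip(-2.1576) = -2.1576
Step 4: Evaluate f.
f(2.0, -2.1576) = 75.7732


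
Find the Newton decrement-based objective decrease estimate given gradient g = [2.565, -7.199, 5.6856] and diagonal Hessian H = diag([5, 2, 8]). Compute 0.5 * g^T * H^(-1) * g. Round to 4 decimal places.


Step 1: H is diagonal, so H^(-1) * g = [0.513, -3.5995, 0.7107].
Step 2: g^T H^(-1) g = sum_i g_i^2 / H_ii
  = (2.565)^2/5 + (-7.199)^2/2 + (5.6856)^2/8
  = 1.3158 + 25.9128 + 4.0408 = 31.2694
Step 3: Objective decrease = 0.5 * g^T H^(-1) g = 15.6347


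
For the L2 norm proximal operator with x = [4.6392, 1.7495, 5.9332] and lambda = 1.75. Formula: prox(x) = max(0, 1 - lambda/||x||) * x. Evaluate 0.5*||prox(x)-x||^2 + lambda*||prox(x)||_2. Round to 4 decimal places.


Step 1: Compute ||x||.
||x|| = 7.7321
Step 2: Compute scaling factor.
scale = max(0, 1 - 1.75/7.7321) = 0.7737
Step 3: prox(x) = [3.5892, 1.3535, 4.5903]
||prox(x)|| = 5.9821
Step 4: Proximal objective.
0.5*||prox-x||^2 = 1.5313
lambda*||prox|| = 10.4687
Total = 12.0


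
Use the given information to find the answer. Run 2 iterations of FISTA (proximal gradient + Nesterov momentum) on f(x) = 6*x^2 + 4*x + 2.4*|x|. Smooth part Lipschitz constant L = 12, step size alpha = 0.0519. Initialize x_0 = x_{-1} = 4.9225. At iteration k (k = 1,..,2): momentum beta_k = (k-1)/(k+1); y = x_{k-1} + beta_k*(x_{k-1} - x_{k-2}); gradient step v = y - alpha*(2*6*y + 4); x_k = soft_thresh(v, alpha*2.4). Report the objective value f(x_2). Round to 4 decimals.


FISTA on f(x) = 6*x^2 + 4*x + 2.4*|x|
L = 12, alpha = 0.0519
Iteration 1: beta = 0.0, y = 4.9225 + 0.0*(4.9225 - 4.9225) = 4.9225
  grad(y) = 63.07, v = y - alpha*grad = 1.6492
  prox(v) = soft_thresh(1.6492, 0.1246) = 1.5246
Iteration 2: beta = 0.3333, y = 1.5246 + 0.3333*(1.5246 - 4.9225) = 0.392
  grad(y) = 8.7037, v = y - alpha*grad = -0.0597
  prox(v) = soft_thresh(-0.0597, 0.1246) = 0.0
f(x_2) = 6*0.0^2 + 4*0.0 + 2.4*|0.0| = 0.0


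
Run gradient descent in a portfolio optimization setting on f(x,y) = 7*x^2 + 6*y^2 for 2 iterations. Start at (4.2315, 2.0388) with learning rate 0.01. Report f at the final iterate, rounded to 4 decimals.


Gradient descent on f(x,y) = 7*x^2 + 6*y^2.
Starting point: (4.2315, 2.0388), alpha = 0.01
Step 1: grad_x = 2*7*4.2315 = 59.241, grad_y = 2*6*2.0388 = 24.4656
  x_1 = 4.2315 - 0.01*59.241 = 3.6391
  y_1 = 2.0388 - 0.01*24.4656 = 1.7941
Step 2: grad_x = 2*7*3.6391 = 50.9473, grad_y = 2*6*1.7941 = 21.5297
  x_2 = 3.6391 - 0.01*50.9473 = 3.1296
  y_2 = 1.7941 - 0.01*21.5297 = 1.5788
f(3.1296, 1.5788) = 7*3.1296^2 + 6*1.5788^2 = 83.5181


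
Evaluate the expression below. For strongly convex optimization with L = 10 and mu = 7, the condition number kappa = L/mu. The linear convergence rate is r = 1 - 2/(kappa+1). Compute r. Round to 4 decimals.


Step 1: Compute the condition number.
kappa = L/mu = 10/7 = 1.4286
Step 2: Compute the convergence rate.
r = 1 - 2/(kappa + 1) = 1 - 2*mu/(L + mu) = (L - mu)/(L + mu) = 3/17 = 0.1765


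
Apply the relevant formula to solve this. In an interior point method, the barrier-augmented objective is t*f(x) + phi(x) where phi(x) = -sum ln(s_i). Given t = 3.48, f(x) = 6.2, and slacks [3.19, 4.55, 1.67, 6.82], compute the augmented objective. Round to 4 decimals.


Step 1: Compute log-barrier.
ln values: [1.16, 1.5151, 0.5128, 1.9199]
phi = -(1.16 + 1.5151 + 0.5128 + 1.9199) = -5.1078
Step 2: Compute augmented objective.
t*f(x) = 3.48*6.2 = 21.576
Total = 21.576 - 5.1078 = 16.4682


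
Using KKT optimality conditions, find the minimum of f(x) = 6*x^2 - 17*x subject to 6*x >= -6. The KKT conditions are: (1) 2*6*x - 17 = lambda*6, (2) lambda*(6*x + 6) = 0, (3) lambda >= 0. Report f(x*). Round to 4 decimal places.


Step 1: Try lambda = 0 (constraint inactive).
Stationarity: 2*6*x - 17 = 0
x* = 17/(2*6) = 17/12 = 1.4167 (rounded; the exact value 17/12 is used below)
Check constraint: 6*1.4167 = 8.5002 >= -6 -- satisfied.
Step 2: Compute optimal value.
f(x*) = 6*(17/12)^2 - 17*(17/12) = -12.0417


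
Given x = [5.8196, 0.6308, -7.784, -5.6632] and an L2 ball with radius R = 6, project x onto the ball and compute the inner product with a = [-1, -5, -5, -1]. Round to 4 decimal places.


Step 1: Compute ||x|| (intermediates to 6 decimals).
||x|| = sqrt(5.8196^2 + 0.6308^2 + (-7.784)^2 + (-5.6632)^2) = 11.266239
Step 2: Project.
Since ||x|| > R, scale = R/||x|| = 6/11.266239 = 0.532565, proj(x) = scale * x
proj(x) = [3.099315, 0.335942, -4.145486, -3.016022]
Step 3: Dot product.
a^T * proj(x) = -1*3.099315 - 5*0.335942 - 5*(-4.145486) - 1*(-3.016022) = 18.9644


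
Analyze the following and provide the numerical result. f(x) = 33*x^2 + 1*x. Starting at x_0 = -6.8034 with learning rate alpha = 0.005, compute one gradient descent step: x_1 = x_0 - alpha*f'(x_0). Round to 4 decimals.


We compute the gradient at x_0 and apply the update.
f'(x) = 66*x + 1
f'(-6.8034) = 66*-6.8034 + 1 = -448.0244
x_1 = -6.8034 - 0.005*-448.0244 = -4.5633


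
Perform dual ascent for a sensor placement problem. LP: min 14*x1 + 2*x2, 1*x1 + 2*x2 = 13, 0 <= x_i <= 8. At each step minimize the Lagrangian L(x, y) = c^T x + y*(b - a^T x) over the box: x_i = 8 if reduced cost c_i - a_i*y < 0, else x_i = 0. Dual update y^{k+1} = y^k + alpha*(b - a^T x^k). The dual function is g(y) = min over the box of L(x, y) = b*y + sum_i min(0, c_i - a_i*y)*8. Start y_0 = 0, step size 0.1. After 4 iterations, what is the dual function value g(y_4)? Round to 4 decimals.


Dual ascent for LP: min 14*x1 + 2*x2, 1*x1 + 2*x2 = 13, 0 <= x_i <= 8
Step 1: y^k = 0.0, reduced costs: (14.0, 2.0)
  x^k = (0.0, 0.0), subgradient = b - a^T x = 13.0
  y^{k+1} = 0.0 + 0.1*13.0 = 1.3
Step 2: y^k = 1.3, reduced costs: (12.7, -0.6)
  x^k = (0.0, 8.0), subgradient = b - a^T x = -3.0
  y^{k+1} = 1.3 + 0.1*-3.0 = 1.0
Step 3: y^k = 1.0, reduced costs: (13.0, 0.0)
  x^k = (0.0, 0.0), subgradient = b - a^T x = 13.0
  y^{k+1} = 1.0 + 0.1*13.0 = 2.3
Step 4: y^k = 2.3, reduced costs: (11.7, -2.6)
  x^k = (0.0, 8.0), subgradient = b - a^T x = -3.0
  y^{k+1} = 2.3 + 0.1*-3.0 = 2.0
Dual objective at y_4 = 2.0: reduced costs (12.0, -2.0), box minimizer x = (0.0, 8.0)
g(y_4) = b*y + (c1 - a1*y)*x1 + (c2 - a2*y)*x2 = 13*2.0 + 12.0*0.0 + (-2.0)*8.0 = 26.0 + 0.0 - 16.0 = 10.0


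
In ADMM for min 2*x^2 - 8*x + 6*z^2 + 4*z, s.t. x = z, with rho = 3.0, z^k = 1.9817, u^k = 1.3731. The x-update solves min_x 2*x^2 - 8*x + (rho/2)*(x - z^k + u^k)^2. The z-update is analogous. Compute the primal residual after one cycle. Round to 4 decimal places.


ADMM iteration with rho = 3.0, z^k = 1.9817, u^k = 1.3731
Step 1: x-update.
Minimize 2*x^2 - 8*x + (3.0/2)*(x - 1.9817 + 1.3731)^2
FOC: (2*2 + 3.0)*x = 8 + 3.0*(1.9817 - 1.3731)
x^{k+1} = 1.4037
Step 2: z-update.
Minimize 6*z^2 + 4*z + (3.0/2)*(1.4037 - z + 1.3731)^2
FOC: (2*6 + 3.0)*z = -4 + 3.0*(1.4037 + 1.3731)
z^{k+1} = 0.2887
Step 3: u-update.
u^{k+1} = 1.3731 + 1.4037 - 0.2887 = 2.4881
Step 4: Primal residual = |1.4037 - 0.2887| = 1.115


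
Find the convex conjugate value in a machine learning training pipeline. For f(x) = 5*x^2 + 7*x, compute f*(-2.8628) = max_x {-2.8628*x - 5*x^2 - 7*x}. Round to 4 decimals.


f*(y) = sup_x {y*x - a*x^2 - b*x} = sup_x {(y-b)*x - a*x^2}
FOC: (y - b) - 2a*x = 0 => x* = (y - b)/(2a)
x* = (-2.8628 - 7)/(2*5) = -0.9863
f*(-2.8628) = (y-b)^2/(4a) = (-2.8628 - 7)^2/(4*5)
= 97.2748/20 = 4.8637


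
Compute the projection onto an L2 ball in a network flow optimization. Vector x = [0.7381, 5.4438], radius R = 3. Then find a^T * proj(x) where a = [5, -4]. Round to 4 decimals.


Step 1: Compute ||x|| (intermediates to 6 decimals).
||x|| = sqrt(0.7381^2 + 5.4438^2) = 5.49361
Step 2: Project.
Since ||x|| > R, scale = R/||x|| = 3/5.49361 = 0.546089, proj(x) = scale * x
proj(x) = [0.403068, 2.972799]
Step 3: Dot product.
a^T * proj(x) = 5*0.403068 - 4*2.972799 = -9.8759


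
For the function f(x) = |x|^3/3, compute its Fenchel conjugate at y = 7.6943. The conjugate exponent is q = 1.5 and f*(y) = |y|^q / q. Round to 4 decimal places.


The conjugate exponent q satisfies 1/p + 1/q = 1.
p = 3, so q = 3/(3 - 1) = 1.5
|y|^q = 7.6943^1.5 = 21.3429
f*(7.6943) = 21.3429 / 1.5 = 14.2286


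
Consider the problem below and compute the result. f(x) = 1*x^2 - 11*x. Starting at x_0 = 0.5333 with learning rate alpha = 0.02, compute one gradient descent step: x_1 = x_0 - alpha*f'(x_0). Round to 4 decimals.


We compute the gradient at x_0 and apply the update.
f'(x) = 2*x - 11
f'(0.5333) = 2*0.5333 - 11 = -9.9334
x_1 = 0.5333 - 0.02*-9.9334 = 0.732


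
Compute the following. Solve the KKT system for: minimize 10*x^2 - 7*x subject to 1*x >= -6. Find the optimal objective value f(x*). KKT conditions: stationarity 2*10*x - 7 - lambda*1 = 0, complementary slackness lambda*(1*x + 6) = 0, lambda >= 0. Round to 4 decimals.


Step 1: Try lambda = 0 (constraint inactive).
Stationarity: 2*10*x - 7 = 0
x* = 7/(2*10) = 0.35
Check constraint: 1*0.35 = 0.35 >= -6 -- satisfied.
Step 2: Compute optimal value.
f(x*) = 10*0.35^2 - 7*0.35 = -1.225


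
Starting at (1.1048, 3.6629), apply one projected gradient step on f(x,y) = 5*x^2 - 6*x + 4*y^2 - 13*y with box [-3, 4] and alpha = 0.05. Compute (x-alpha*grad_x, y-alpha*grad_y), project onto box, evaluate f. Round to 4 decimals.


Step 1: Compute gradient at (1.1048, 3.6629).
grad_x = 2*5*1.1048 - 6 = 5.048
grad_y = 2*4*3.6629 - 13 = 16.3032
Step 2: Gradient step.
x_raw = 1.1048 - 0.05*5.048 = 0.8524
y_raw = 3.6629 - 0.05*16.3032 = 2.8477
Step 3: Project onto [-3, 4].
x_proj = clip(0.8524) = 0.8524
y_proj = clip(2.8477) = 2.8477
Step 4: Evaluate f.
f(0.8524, 2.8477) = -6.0636


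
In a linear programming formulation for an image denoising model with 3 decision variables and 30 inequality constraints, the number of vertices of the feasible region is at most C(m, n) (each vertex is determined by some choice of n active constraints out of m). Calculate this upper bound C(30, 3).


Each vertex corresponds to some choice of n active constraints out of m, so the number of vertices is at most C(m, n) = m! / (n!(m-n)!).
m = 30, n = 3
Numerator: 30 * 29 * 28
Denominator: 3! = 6
C(30, 3) = 4060


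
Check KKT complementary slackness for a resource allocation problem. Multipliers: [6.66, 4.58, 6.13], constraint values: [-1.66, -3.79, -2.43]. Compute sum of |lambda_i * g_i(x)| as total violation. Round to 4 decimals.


KKT complementary slackness check:
lambda_1 * g_1 = 6.66 * -1.66 = -11.0556
lambda_2 * g_2 = 4.58 * -3.79 = -17.3582
lambda_3 * g_3 = 6.13 * -2.43 = -14.8959
Total violation = 11.0556 + 17.3582 + 14.8959 = 43.3097


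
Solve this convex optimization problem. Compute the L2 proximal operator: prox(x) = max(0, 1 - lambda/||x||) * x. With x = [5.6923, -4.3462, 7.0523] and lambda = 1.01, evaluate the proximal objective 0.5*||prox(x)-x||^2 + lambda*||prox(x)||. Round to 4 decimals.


Step 1: Compute ||x||.
||x|| = 10.0512
Step 2: Compute scaling factor.
scale = max(0, 1 - 1.01/10.0512) = 0.8995
Step 3: prox(x) = [5.1203, -3.9095, 6.3436]
||prox(x)|| = 9.0412
Step 4: Proximal objective.
0.5*||prox-x||^2 = 0.5101
lambda*||prox|| = 9.1316
Total = 9.6417


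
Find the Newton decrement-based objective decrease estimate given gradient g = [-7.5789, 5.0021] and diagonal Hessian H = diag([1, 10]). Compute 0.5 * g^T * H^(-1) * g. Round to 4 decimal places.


Step 1: H is diagonal, so H^(-1) * g = [-7.5789, 0.5002].
Step 2: g^T H^(-1) g = sum_i g_i^2 / H_ii
  = (-7.5789)^2/1 + (5.0021)^2/10
  = 57.4397 + 2.5021 = 59.9418
Step 3: Objective decrease = 0.5 * g^T H^(-1) g = 29.9709


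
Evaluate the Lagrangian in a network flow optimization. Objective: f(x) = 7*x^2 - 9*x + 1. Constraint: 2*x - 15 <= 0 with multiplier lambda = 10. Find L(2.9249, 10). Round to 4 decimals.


Step 1: Evaluate f(x).
f(2.9249) = 7*2.9249^2 - 9*2.9249 + 1 = 34.5612
Step 2: Evaluate g(x).
g(2.9249) = 2*2.9249 - 15 = -9.1502
Step 3: Compute Lagrangian.
L = 34.5612 + 10*-9.1502 = -56.9408


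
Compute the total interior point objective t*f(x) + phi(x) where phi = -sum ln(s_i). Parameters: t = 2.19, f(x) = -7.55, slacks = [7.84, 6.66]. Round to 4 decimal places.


Step 1: Compute log-barrier.
ln values: [2.0592, 1.8961]
phi = -(2.0592 + 1.8961) = -3.9554
Step 2: Compute augmented objective.
t*f(x) = 2.19*-7.55 = -16.5345
Total = -16.5345 - 3.9554 = -20.4899


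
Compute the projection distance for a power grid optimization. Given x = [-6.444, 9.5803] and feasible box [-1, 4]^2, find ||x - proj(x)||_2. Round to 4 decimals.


Project each component onto [-1, 4].
clip(-6.444) = -1.0, clip(9.5803) = 4.0
Projection = [-1.0, 4.0]
Squared diffs: [29.6371, 31.1397]
Distance = sqrt(60.7768) = 7.796


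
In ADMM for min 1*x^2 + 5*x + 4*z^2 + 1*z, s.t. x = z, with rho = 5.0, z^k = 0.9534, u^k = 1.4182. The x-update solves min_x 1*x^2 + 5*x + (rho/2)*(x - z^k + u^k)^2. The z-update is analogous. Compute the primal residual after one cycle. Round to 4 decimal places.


ADMM iteration with rho = 5.0, z^k = 0.9534, u^k = 1.4182
Step 1: x-update.
Minimize 1*x^2 + 5*x + (5.0/2)*(x - 0.9534 + 1.4182)^2
FOC: (2*1 + 5.0)*x = -5 + 5.0*(0.9534 - 1.4182)
x^{k+1} = -1.0463
Step 2: z-update.
Minimize 4*z^2 + 1*z + (5.0/2)*(-1.0463 - z + 1.4182)^2
FOC: (2*4 + 5.0)*z = -1 + 5.0*(-1.0463 + 1.4182)
z^{k+1} = 0.0661
Step 3: u-update.
u^{k+1} = 1.4182 - 1.0463 - 0.0661 = 0.3058
Step 4: Primal residual = |-1.0463 - 0.0661| = 1.1124


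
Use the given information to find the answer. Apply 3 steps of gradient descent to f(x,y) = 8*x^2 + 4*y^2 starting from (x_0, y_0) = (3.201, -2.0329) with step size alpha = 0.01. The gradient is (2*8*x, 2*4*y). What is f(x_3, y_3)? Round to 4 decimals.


Gradient descent on f(x,y) = 8*x^2 + 4*y^2.
Starting point: (3.201, -2.0329), alpha = 0.01
Step 1: grad_x = 2*8*3.201 = 51.216, grad_y = 2*4*-2.0329 = -16.2632
  x_1 = 3.201 - 0.01*51.216 = 2.6888
  y_1 = -2.0329 - 0.01*-16.2632 = -1.8703
Step 2: grad_x = 2*8*2.6888 = 43.0214, grad_y = 2*4*-1.8703 = -14.9621
  x_2 = 2.6888 - 0.01*43.0214 = 2.2586
  y_2 = -1.8703 - 0.01*-14.9621 = -1.7206
Step 3: grad_x = 2*8*2.2586 = 36.138, grad_y = 2*4*-1.7206 = -13.7652
  x_3 = 2.2586 - 0.01*36.138 = 1.8972
  y_3 = -1.7206 - 0.01*-13.7652 = -1.583
f(1.8972, -1.583) = 8*1.8972^2 + 4*(-1.583)^2 = 38.8198


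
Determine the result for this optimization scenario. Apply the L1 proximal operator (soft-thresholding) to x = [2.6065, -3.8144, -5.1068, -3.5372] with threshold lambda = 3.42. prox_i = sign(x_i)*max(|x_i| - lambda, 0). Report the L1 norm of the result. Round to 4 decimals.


Soft-thresholding with lambda = 3.42:
prox(2.6065) = sign(2.6065)*max(|2.6065| - 3.42, 0) = 0.0
prox(-3.8144) = sign(-3.8144)*max(|-3.8144| - 3.42, 0) = -0.3944
prox(-5.1068) = sign(-5.1068)*max(|-5.1068| - 3.42, 0) = -1.6868
prox(-3.5372) = sign(-3.5372)*max(|-3.5372| - 3.42, 0) = -0.1172
prox(x) = [0.0, -0.3944, -1.6868, -0.1172]
||prox(x)||_1 = 0.0 + 0.3944 + 1.6868 + 0.1172 = 2.1984


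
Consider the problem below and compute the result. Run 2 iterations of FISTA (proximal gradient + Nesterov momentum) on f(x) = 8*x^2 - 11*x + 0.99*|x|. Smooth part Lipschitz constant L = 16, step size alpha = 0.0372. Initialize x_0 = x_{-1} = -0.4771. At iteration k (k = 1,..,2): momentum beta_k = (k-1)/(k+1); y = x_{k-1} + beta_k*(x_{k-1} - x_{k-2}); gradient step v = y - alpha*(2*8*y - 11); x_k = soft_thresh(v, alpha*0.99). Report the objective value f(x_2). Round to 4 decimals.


FISTA on f(x) = 8*x^2 - 11*x + 0.99*|x|
L = 16, alpha = 0.0372
Iteration 1: beta = 0.0, y = -0.4771 + 0.0*(-0.4771 + 0.4771) = -0.4771
  grad(y) = -18.6336, v = y - alpha*grad = 0.2161
  prox(v) = soft_thresh(0.2161, 0.0368) = 0.1792
Iteration 2: beta = 0.3333, y = 0.1792 + 0.3333*(0.1792 + 0.4771) = 0.398
  grad(y) = -4.6316, v = y - alpha*grad = 0.5703
  prox(v) = soft_thresh(0.5703, 0.0368) = 0.5335
f(x_2) = 8*0.5335^2 - 11*0.5335 + 0.99*|0.5335| = -3.0633


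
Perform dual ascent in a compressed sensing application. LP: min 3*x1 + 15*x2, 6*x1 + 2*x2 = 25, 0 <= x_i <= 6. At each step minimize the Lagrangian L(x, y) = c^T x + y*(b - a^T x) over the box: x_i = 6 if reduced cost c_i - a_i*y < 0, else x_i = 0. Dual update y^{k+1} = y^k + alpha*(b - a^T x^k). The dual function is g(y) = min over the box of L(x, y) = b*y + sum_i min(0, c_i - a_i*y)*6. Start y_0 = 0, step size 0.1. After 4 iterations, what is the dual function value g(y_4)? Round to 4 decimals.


Dual ascent for LP: min 3*x1 + 15*x2, 6*x1 + 2*x2 = 25, 0 <= x_i <= 6
Step 1: y^k = 0.0, reduced costs: (3.0, 15.0)
  x^k = (0.0, 0.0), subgradient = b - a^T x = 25.0
  y^{k+1} = 0.0 + 0.1*25.0 = 2.5
Step 2: y^k = 2.5, reduced costs: (-12.0, 10.0)
  x^k = (6.0, 0.0), subgradient = b - a^T x = -11.0
  y^{k+1} = 2.5 + 0.1*-11.0 = 1.4
Step 3: y^k = 1.4, reduced costs: (-5.4, 12.2)
  x^k = (6.0, 0.0), subgradient = b - a^T x = -11.0
  y^{k+1} = 1.4 + 0.1*-11.0 = 0.3
Step 4: y^k = 0.3, reduced costs: (1.2, 14.4)
  x^k = (0.0, 0.0), subgradient = b - a^T x = 25.0
  y^{k+1} = 0.3 + 0.1*25.0 = 2.8
Dual objective at y_4 = 2.8: reduced costs (-13.8, 9.4), box minimizer x = (6.0, 0.0)
g(y_4) = b*y + (c1 - a1*y)*x1 + (c2 - a2*y)*x2 = 25*2.8 + (-13.8)*6.0 + 9.4*0.0 = 70.0 - 82.8 + 0.0 = -12.8


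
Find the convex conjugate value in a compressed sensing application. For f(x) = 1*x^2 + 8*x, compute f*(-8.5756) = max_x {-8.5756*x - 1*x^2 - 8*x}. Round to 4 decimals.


f*(y) = sup_x {y*x - a*x^2 - b*x} = sup_x {(y-b)*x - a*x^2}
FOC: (y - b) - 2a*x = 0 => x* = (y - b)/(2a)
x* = (-8.5756 - 8)/(2*1) = -8.2878
f*(-8.5756) = (y-b)^2/(4a) = (-8.5756 - 8)^2/(4*1)
= 274.7505/4 = 68.6876


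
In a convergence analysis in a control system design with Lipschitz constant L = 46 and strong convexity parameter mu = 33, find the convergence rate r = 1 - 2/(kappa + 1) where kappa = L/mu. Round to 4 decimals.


Step 1: Compute the condition number.
kappa = L/mu = 46/33 = 1.3939
Step 2: Compute the convergence rate.
r = 1 - 2/(kappa + 1) = 1 - 2*mu/(L + mu) = (L - mu)/(L + mu) = 13/79 = 0.1646


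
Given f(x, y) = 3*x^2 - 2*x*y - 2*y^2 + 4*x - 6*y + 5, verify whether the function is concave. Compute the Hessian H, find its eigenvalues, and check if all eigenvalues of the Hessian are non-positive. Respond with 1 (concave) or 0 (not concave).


The Hessian of f(x,y) = 3*x^2 - 2*x*y - 2*y^2 + 4*x - 6*y + 5 is:
H = [[6, -2], [-2, -4]]
Trace = 6 - 4 = 2
Determinant = 6*-4 - (-2)^2 = -28
Discriminant = (2)^2 - 4*-28 = 116.0
Eigenvalues: lambda_1 = -4.3852, lambda_2 = 6.3852
The function is not concave.

0


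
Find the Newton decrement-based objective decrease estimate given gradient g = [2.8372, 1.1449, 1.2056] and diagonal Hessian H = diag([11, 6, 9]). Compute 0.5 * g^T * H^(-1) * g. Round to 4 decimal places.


Step 1: H is diagonal, so H^(-1) * g = [0.2579, 0.1908, 0.134].
Step 2: g^T H^(-1) g = sum_i g_i^2 / H_ii
  = (2.8372)^2/11 + (1.1449)^2/6 + (1.2056)^2/9
  = 0.7318 + 0.2185 + 0.1615 = 1.1118
Step 3: Objective decrease = 0.5 * g^T H^(-1) g = 0.5559


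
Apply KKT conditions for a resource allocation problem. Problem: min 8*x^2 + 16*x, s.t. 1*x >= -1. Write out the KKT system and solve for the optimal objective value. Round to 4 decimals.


Step 1: Try lambda = 0 (constraint inactive).
Stationarity: 2*8*x + 16 = 0
x* = -16/(2*8) = -1.0
Check constraint: 1*-1.0 = -1.0 >= -1 -- satisfied.
Step 2: Compute optimal value.
f(x*) = 8*(-1.0)^2 + 16*(-1.0) = -8.0


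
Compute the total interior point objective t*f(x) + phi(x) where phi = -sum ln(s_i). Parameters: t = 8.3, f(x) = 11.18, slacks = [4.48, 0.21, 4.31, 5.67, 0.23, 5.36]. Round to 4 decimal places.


Step 1: Compute log-barrier.
ln values: [1.4996, -1.5606, 1.4609, 1.7352, -1.4697, 1.679]
phi = -(1.4996 - 1.5606 + 1.4609 + 1.7352 - 1.4697 + 1.679) = -3.3444
Step 2: Compute augmented objective.
t*f(x) = 8.3*11.18 = 92.794
Total = 92.794 - 3.3444 = 89.4496


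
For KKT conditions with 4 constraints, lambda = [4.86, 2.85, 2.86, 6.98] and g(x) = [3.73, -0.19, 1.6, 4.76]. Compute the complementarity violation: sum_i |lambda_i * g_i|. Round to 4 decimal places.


KKT complementary slackness check:
lambda_1 * g_1 = 4.86 * 3.73 = 18.1278
lambda_2 * g_2 = 2.85 * -0.19 = -0.5415
lambda_3 * g_3 = 2.86 * 1.6 = 4.576
lambda_4 * g_4 = 6.98 * 4.76 = 33.2248
Total violation = 18.1278 + 0.5415 + 4.576 + 33.2248 = 56.4701


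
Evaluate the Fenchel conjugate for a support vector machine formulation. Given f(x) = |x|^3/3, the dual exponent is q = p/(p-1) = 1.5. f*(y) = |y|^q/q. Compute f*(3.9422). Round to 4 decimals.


The conjugate exponent q satisfies 1/p + 1/q = 1.
p = 3, so q = 3/(3 - 1) = 1.5
|y|^q = 3.9422^1.5 = 7.8272
f*(3.9422) = 7.8272 / 1.5 = 5.2182


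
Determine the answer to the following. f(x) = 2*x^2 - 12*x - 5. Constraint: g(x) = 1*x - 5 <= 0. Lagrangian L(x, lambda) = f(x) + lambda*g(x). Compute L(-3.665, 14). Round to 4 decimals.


Step 1: Evaluate f(x).
f(-3.665) = 2*(-3.665)^2 - 12*(-3.665) - 5 = 65.8445
Step 2: Evaluate g(x).
g(-3.665) = 1*-3.665 - 5 = -8.665
Step 3: Compute Lagrangian.
L = 65.8445 + 14*-8.665 = -55.4656


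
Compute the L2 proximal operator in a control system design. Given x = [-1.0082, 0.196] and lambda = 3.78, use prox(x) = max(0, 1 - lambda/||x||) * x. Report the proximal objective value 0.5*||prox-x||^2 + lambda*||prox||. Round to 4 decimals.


Step 1: Compute ||x||.
||x|| = 1.0271
Step 2: Compute scaling factor.
scale = max(0, 1 - 3.78/1.0271) = 0.0
Step 3: prox(x) = [-0.0, 0.0]
||prox(x)|| = 0.0
Step 4: Proximal objective.
0.5*||prox-x||^2 = 0.5274
lambda*||prox|| = 0.0
Total = 0.5274


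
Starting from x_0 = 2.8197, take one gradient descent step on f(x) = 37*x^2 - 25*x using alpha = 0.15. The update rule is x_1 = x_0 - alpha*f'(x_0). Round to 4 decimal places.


We compute the gradient at x_0 and apply the update.
f'(x) = 74*x - 25
f'(2.8197) = 74*2.8197 - 25 = 183.6578
x_1 = 2.8197 - 0.15*183.6578 = -24.729


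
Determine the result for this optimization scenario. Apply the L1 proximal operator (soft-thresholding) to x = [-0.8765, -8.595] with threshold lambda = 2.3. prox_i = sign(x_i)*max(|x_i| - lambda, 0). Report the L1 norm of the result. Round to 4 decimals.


Soft-thresholding with lambda = 2.3:
prox(-0.8765) = sign(-0.8765)*max(|-0.8765| - 2.3, 0) = 0.0
prox(-8.595) = sign(-8.595)*max(|-8.595| - 2.3, 0) = -6.295
prox(x) = [0.0, -6.295]
||prox(x)||_1 = 0.0 + 6.295 = 6.295


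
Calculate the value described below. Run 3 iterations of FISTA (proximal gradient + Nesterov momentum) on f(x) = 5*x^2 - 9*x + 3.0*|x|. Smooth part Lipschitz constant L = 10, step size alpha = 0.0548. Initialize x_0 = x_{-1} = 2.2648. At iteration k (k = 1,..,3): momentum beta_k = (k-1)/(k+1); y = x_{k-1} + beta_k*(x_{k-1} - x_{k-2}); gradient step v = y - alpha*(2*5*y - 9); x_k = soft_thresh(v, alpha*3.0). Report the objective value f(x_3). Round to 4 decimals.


FISTA on f(x) = 5*x^2 - 9*x + 3.0*|x|
L = 10, alpha = 0.0548
Iteration 1: beta = 0.0, y = 2.2648 + 0.0*(2.2648 - 2.2648) = 2.2648
  grad(y) = 13.648, v = y - alpha*grad = 1.5169
  prox(v) = soft_thresh(1.5169, 0.1644) = 1.3525
Iteration 2: beta = 0.3333, y = 1.3525 + 0.3333*(1.3525 - 2.2648) = 1.0484
  grad(y) = 1.4839, v = y - alpha*grad = 0.9671
  prox(v) = soft_thresh(0.9671, 0.1644) = 0.8027
Iteration 3: beta = 0.5, y = 0.8027 + 0.5*(0.8027 - 1.3525) = 0.5278
  grad(y) = -3.7224, v = y - alpha*grad = 0.7317
  prox(v) = soft_thresh(0.7317, 0.1644) = 0.5673
f(x_3) = 5*0.5673^2 - 9*0.5673 + 3.0*|0.5673| = -1.7947


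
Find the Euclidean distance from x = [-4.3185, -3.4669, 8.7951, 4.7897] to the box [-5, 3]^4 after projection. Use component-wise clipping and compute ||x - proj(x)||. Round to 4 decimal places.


Project each component onto [-5, 3].
clip(-4.3185) = -4.3185, clip(-3.4669) = -3.4669, clip(8.7951) = 3.0, clip(4.7897) = 3.0
Projection = [-4.3185, -3.4669, 3.0, 3.0]
Squared diffs: [0.0, 0.0, 33.5832, 3.203]
Distance = sqrt(36.7862) = 6.0652


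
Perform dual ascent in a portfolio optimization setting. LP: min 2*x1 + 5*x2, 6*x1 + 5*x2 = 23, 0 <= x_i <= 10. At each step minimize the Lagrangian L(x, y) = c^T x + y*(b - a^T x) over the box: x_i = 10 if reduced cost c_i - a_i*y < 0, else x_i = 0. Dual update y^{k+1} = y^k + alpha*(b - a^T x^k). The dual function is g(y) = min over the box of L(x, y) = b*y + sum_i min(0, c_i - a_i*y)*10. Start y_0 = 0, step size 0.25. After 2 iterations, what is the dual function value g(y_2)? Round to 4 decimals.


Dual ascent for LP: min 2*x1 + 5*x2, 6*x1 + 5*x2 = 23, 0 <= x_i <= 10
Step 1: y^k = 0.0, reduced costs: (2.0, 5.0)
  x^k = (0.0, 0.0), subgradient = b - a^T x = 23.0
  y^{k+1} = 0.0 + 0.25*23.0 = 5.75
Step 2: y^k = 5.75, reduced costs: (-32.5, -23.75)
  x^k = (10.0, 10.0), subgradient = b - a^T x = -87.0
  y^{k+1} = 5.75 + 0.25*-87.0 = -16.0
Dual objective at y_2 = -16.0: reduced costs (98.0, 85.0), box minimizer x = (0.0, 0.0)
g(y_2) = b*y + (c1 - a1*y)*x1 + (c2 - a2*y)*x2 = 23*(-16.0) + 98.0*0.0 + 85.0*0.0 = -368.0 + 0.0 + 0.0 = -368.0


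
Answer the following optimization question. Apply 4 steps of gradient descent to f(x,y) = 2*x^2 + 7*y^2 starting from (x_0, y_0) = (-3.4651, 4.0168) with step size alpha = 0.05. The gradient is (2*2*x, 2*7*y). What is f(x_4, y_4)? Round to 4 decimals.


Gradient descent on f(x,y) = 2*x^2 + 7*y^2.
Starting point: (-3.4651, 4.0168), alpha = 0.05
Step 1: grad_x = 2*2*-3.4651 = -13.8604, grad_y = 2*7*4.0168 = 56.2352
  x_1 = -3.4651 - 0.05*-13.8604 = -2.7721
  y_1 = 4.0168 - 0.05*56.2352 = 1.205
Step 2: grad_x = 2*2*-2.7721 = -11.0883, grad_y = 2*7*1.205 = 16.8706
  x_2 = -2.7721 - 0.05*-11.0883 = -2.2177
  y_2 = 1.205 - 0.05*16.8706 = 0.3615
Step 3: grad_x = 2*2*-2.2177 = -8.8707, grad_y = 2*7*0.3615 = 5.0612
  x_3 = -2.2177 - 0.05*-8.8707 = -1.7741
  y_3 = 0.3615 - 0.05*5.0612 = 0.1085
Step 4: grad_x = 2*2*-1.7741 = -7.0965, grad_y = 2*7*0.1085 = 1.5184
  x_4 = -1.7741 - 0.05*-7.0965 = -1.4193
  y_4 = 0.1085 - 0.05*1.5184 = 0.0325
f(-1.4193, 0.0325) = 2*(-1.4193)^2 + 7*0.0325^2 = 4.0363


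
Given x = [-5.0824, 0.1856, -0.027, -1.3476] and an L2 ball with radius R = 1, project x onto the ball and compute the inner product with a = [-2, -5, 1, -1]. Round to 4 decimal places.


Step 1: Compute ||x|| (intermediates to 6 decimals).
||x|| = sqrt((-5.0824)^2 + 0.1856^2 + (-0.027)^2 + (-1.3476)^2) = 5.261368
Step 2: Project.
Since ||x|| > R, scale = R/||x|| = 1/5.261368 = 0.190065, proj(x) = scale * x
proj(x) = [-0.965986, 0.035276, -0.005132, -0.256132]
Step 3: Dot product.
a^T * proj(x) = -2*(-0.965986) - 5*0.035276 + 1*(-0.005132) - 1*(-0.256132) = 2.0066


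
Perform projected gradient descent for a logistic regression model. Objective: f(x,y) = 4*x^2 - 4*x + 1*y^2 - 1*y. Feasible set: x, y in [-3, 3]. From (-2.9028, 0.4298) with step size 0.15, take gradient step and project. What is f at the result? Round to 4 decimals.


Step 1: Compute gradient at (-2.9028, 0.4298).
grad_x = 2*4*-2.9028 - 4 = -27.2224
grad_y = 2*1*0.4298 - 1 = -0.1404
Step 2: Gradient step.
x_raw = -2.9028 - 0.15*-27.2224 = 1.1806
y_raw = 0.4298 - 0.15*-0.1404 = 0.4509
Step 3: Project onto [-3, 3].
x_proj = clip(1.1806) = 1.1806
y_proj = clip(0.4509) = 0.4509
Step 4: Evaluate f.
f(1.1806, 0.4509) = 0.6051


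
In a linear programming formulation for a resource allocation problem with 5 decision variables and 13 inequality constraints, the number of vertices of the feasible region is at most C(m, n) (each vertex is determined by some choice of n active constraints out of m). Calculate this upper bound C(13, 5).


Each vertex corresponds to some choice of n active constraints out of m, so the number of vertices is at most C(m, n) = m! / (n!(m-n)!).
m = 13, n = 5
Numerator: 13 * 12 * 11 * 10 * 9
Denominator: 5! = 120
C(13, 5) = 1287


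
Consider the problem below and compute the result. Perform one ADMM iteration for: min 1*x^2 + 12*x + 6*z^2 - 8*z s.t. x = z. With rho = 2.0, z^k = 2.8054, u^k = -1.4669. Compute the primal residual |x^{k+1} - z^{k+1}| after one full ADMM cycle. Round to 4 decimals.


ADMM iteration with rho = 2.0, z^k = 2.8054, u^k = -1.4669
Step 1: x-update.
Minimize 1*x^2 + 12*x + (2.0/2)*(x - 2.8054 - 1.4669)^2
FOC: (2*1 + 2.0)*x = -12 + 2.0*(2.8054 + 1.4669)
x^{k+1} = -0.8639
Step 2: z-update.
Minimize 6*z^2 - 8*z + (2.0/2)*(-0.8639 - z - 1.4669)^2
FOC: (2*6 + 2.0)*z = 8 + 2.0*(-0.8639 - 1.4669)
z^{k+1} = 0.2385
Step 3: u-update.
u^{k+1} = -1.4669 - 0.8639 - 0.2385 = -2.5692
Step 4: Primal residual = |-0.8639 - 0.2385| = 1.1023


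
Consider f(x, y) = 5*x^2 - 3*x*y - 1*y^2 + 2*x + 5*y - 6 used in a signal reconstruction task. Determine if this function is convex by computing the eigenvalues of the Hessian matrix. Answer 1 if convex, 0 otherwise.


The Hessian of f(x,y) = 5*x^2 - 3*x*y - 1*y^2 + 2*x + 5*y - 6 is:
H = [[10, -3], [-3, -2]]
Trace = 10 - 2 = 8
Determinant = 10*-2 - (-3)^2 = -29
Discriminant = (8)^2 - 4*-29 = 180.0
Eigenvalues: lambda_1 = -2.7082, lambda_2 = 10.7082
The function is not convex.

0


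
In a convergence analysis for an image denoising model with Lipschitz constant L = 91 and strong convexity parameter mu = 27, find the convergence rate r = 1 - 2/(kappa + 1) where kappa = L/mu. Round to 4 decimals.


Step 1: Compute the condition number.
kappa = L/mu = 91/27 = 3.3704
Step 2: Compute the convergence rate.
r = 1 - 2/(kappa + 1) = 1 - 2*mu/(L + mu) = (L - mu)/(L + mu) = 64/118 = 0.5424


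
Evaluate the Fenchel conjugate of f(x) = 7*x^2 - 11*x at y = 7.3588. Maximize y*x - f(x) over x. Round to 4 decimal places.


f*(y) = sup_x {y*x - a*x^2 - b*x} = sup_x {(y-b)*x - a*x^2}
FOC: (y - b) - 2a*x = 0 => x* = (y - b)/(2a)
x* = (7.3588 + 11)/(2*7) = 1.3113
f*(7.3588) = (y-b)^2/(4a) = (7.3588 + 11)^2/(4*7)
= 337.0455/28 = 12.0373


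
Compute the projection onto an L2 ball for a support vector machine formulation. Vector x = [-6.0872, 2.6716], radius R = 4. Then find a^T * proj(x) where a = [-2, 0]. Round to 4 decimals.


Step 1: Compute ||x|| (intermediates to 6 decimals).
||x|| = sqrt((-6.0872)^2 + 2.6716^2) = 6.647665
Step 2: Project.
Since ||x|| > R, scale = R/||x|| = 4/6.647665 = 0.601715, proj(x) = scale * x
proj(x) = [-3.66276, 1.607542]
Step 3: Dot product.
a^T * proj(x) = -2*(-3.66276) + 0*1.607542 = 7.3255


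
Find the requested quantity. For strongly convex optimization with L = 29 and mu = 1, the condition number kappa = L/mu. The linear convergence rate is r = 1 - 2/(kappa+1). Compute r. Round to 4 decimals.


Step 1: Compute the condition number.
kappa = L/mu = 29/1 = 29.0
Step 2: Compute the convergence rate.
r = 1 - 2/(kappa + 1) = 1 - 2*mu/(L + mu) = (L - mu)/(L + mu) = 28/30 = 0.9333


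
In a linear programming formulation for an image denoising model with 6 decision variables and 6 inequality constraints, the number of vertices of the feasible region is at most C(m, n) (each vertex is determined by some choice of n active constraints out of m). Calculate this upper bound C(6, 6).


Each vertex corresponds to some choice of n active constraints out of m, so the number of vertices is at most C(m, n) = m! / (n!(m-n)!).
m = 6, n = 6
Numerator: 6 * 5 * 4 * 3 * 2 * 1
Denominator: 6! = 720
C(6, 6) = 1


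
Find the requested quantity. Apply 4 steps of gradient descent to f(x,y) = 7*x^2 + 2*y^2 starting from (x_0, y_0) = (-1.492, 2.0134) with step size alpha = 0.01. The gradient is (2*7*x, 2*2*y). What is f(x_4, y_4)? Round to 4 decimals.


Gradient descent on f(x,y) = 7*x^2 + 2*y^2.
Starting point: (-1.492, 2.0134), alpha = 0.01
Step 1: grad_x = 2*7*-1.492 = -20.888, grad_y = 2*2*2.0134 = 8.0536
  x_1 = -1.492 - 0.01*-20.888 = -1.2831
  y_1 = 2.0134 - 0.01*8.0536 = 1.9329
Step 2: grad_x = 2*7*-1.2831 = -17.9637, grad_y = 2*2*1.9329 = 7.7315
  x_2 = -1.2831 - 0.01*-17.9637 = -1.1035
  y_2 = 1.9329 - 0.01*7.7315 = 1.8555
Step 3: grad_x = 2*7*-1.1035 = -15.4488, grad_y = 2*2*1.8555 = 7.4222
  x_3 = -1.1035 - 0.01*-15.4488 = -0.949
  y_3 = 1.8555 - 0.01*7.4222 = 1.7813
Step 4: grad_x = 2*7*-0.949 = -13.2859, grad_y = 2*2*1.7813 = 7.1253
  x_4 = -0.949 - 0.01*-13.2859 = -0.8161
  y_4 = 1.7813 - 0.01*7.1253 = 1.7101
f(-0.8161, 1.7101) = 7*(-0.8161)^2 + 2*1.7101^2 = 10.5113


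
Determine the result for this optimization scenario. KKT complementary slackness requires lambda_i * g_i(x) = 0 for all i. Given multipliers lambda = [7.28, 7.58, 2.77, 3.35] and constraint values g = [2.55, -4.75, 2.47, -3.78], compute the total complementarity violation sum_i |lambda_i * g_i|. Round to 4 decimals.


KKT complementary slackness check:
lambda_1 * g_1 = 7.28 * 2.55 = 18.564
lambda_2 * g_2 = 7.58 * -4.75 = -36.005
lambda_3 * g_3 = 2.77 * 2.47 = 6.8419
lambda_4 * g_4 = 3.35 * -3.78 = -12.663
Total violation = 18.564 + 36.005 + 6.8419 + 12.663 = 74.0739


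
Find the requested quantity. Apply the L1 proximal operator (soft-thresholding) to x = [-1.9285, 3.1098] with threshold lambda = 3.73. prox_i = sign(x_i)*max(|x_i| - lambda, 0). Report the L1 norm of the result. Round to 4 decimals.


Soft-thresholding with lambda = 3.73:
prox(-1.9285) = sign(-1.9285)*max(|-1.9285| - 3.73, 0) = 0.0
prox(3.1098) = sign(3.1098)*max(|3.1098| - 3.73, 0) = 0.0
prox(x) = [0.0, 0.0]
||prox(x)||_1 = 0.0 + 0.0 = 0.0


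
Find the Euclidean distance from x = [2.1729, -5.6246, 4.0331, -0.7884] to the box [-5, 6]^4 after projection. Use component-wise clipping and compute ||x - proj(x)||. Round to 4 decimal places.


Project each component onto [-5, 6].
clip(2.1729) = 2.1729, clip(-5.6246) = -5.0, clip(4.0331) = 4.0331, clip(-0.7884) = -0.7884
Projection = [2.1729, -5.0, 4.0331, -0.7884]
Squared diffs: [0.0, 0.3901, 0.0, 0.0]
Distance = sqrt(0.3901) = 0.6246


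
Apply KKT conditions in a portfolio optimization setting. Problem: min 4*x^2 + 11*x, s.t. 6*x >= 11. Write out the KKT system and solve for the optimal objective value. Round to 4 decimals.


Step 1: Try lambda = 0 (constraint inactive).
x_unc = -11/(2*4) = -1.375
Check: 6*-1.375 = -8.25 < 11 -- violated!
Step 2: Constraint must be active: 6*x = 11
x* = 11/6 = 1.8333 (rounded; the exact value 11/6 is used below)
lambda = (2*4*(11/6) + 11)/6 = 4.2778
Step 3: Compute optimal value.
f(x*) = 4*(11/6)^2 + 11*(11/6) = 33.6111


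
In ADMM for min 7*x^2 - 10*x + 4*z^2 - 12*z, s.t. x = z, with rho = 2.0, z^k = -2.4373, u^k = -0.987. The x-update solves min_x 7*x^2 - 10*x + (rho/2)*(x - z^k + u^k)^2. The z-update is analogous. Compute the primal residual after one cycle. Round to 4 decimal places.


ADMM iteration with rho = 2.0, z^k = -2.4373, u^k = -0.987
Step 1: x-update.
Minimize 7*x^2 - 10*x + (2.0/2)*(x + 2.4373 - 0.987)^2
FOC: (2*7 + 2.0)*x = 10 + 2.0*(-2.4373 + 0.987)
x^{k+1} = 0.4437
Step 2: z-update.
Minimize 4*z^2 - 12*z + (2.0/2)*(0.4437 - z - 0.987)^2
FOC: (2*4 + 2.0)*z = 12 + 2.0*(0.4437 - 0.987)
z^{k+1} = 1.0913
Step 3: u-update.
u^{k+1} = -0.987 + 0.4437 - 1.0913 = -1.6346
Step 4: Primal residual = |0.4437 - 1.0913| = 0.6476


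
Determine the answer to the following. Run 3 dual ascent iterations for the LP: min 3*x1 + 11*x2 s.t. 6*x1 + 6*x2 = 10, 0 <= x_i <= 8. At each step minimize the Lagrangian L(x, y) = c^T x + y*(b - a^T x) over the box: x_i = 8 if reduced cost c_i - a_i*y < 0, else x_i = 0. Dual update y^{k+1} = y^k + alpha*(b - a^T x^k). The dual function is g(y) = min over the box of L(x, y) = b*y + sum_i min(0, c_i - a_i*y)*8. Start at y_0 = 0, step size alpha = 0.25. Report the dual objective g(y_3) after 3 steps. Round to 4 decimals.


Dual ascent for LP: min 3*x1 + 11*x2, 6*x1 + 6*x2 = 10, 0 <= x_i <= 8
Step 1: y^k = 0.0, reduced costs: (3.0, 11.0)
  x^k = (0.0, 0.0), subgradient = b - a^T x = 10.0
  y^{k+1} = 0.0 + 0.25*10.0 = 2.5
Step 2: y^k = 2.5, reduced costs: (-12.0, -4.0)
  x^k = (8.0, 8.0), subgradient = b - a^T x = -86.0
  y^{k+1} = 2.5 + 0.25*-86.0 = -19.0
Step 3: y^k = -19.0, reduced costs: (117.0, 125.0)
  x^k = (0.0, 0.0), subgradient = b - a^T x = 10.0
  y^{k+1} = -19.0 + 0.25*10.0 = -16.5
Dual objective at y_3 = -16.5: reduced costs (102.0, 110.0), box minimizer x = (0.0, 0.0)
g(y_3) = b*y + (c1 - a1*y)*x1 + (c2 - a2*y)*x2 = 10*(-16.5) + 102.0*0.0 + 110.0*0.0 = -165.0 + 0.0 + 0.0 = -165.0
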